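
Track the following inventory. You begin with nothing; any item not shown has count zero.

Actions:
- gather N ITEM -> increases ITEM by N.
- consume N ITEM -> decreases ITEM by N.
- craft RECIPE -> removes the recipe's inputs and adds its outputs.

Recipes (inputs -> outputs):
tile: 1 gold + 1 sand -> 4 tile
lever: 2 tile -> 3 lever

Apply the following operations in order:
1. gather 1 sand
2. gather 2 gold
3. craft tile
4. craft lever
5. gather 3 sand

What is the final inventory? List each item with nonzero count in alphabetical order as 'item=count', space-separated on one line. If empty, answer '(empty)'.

Answer: gold=1 lever=3 sand=3 tile=2

Derivation:
After 1 (gather 1 sand): sand=1
After 2 (gather 2 gold): gold=2 sand=1
After 3 (craft tile): gold=1 tile=4
After 4 (craft lever): gold=1 lever=3 tile=2
After 5 (gather 3 sand): gold=1 lever=3 sand=3 tile=2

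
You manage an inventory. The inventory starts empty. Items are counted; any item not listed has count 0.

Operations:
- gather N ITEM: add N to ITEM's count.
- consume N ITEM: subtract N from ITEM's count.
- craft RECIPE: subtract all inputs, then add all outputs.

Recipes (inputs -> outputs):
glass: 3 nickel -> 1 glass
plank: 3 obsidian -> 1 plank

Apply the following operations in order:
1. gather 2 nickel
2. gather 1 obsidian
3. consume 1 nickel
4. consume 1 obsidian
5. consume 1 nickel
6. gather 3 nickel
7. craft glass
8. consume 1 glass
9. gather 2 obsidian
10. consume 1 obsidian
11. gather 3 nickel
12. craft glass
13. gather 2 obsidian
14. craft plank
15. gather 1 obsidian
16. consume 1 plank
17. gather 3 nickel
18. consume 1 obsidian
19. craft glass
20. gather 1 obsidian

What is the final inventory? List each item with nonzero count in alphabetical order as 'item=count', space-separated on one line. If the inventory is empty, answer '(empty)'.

Answer: glass=2 obsidian=1

Derivation:
After 1 (gather 2 nickel): nickel=2
After 2 (gather 1 obsidian): nickel=2 obsidian=1
After 3 (consume 1 nickel): nickel=1 obsidian=1
After 4 (consume 1 obsidian): nickel=1
After 5 (consume 1 nickel): (empty)
After 6 (gather 3 nickel): nickel=3
After 7 (craft glass): glass=1
After 8 (consume 1 glass): (empty)
After 9 (gather 2 obsidian): obsidian=2
After 10 (consume 1 obsidian): obsidian=1
After 11 (gather 3 nickel): nickel=3 obsidian=1
After 12 (craft glass): glass=1 obsidian=1
After 13 (gather 2 obsidian): glass=1 obsidian=3
After 14 (craft plank): glass=1 plank=1
After 15 (gather 1 obsidian): glass=1 obsidian=1 plank=1
After 16 (consume 1 plank): glass=1 obsidian=1
After 17 (gather 3 nickel): glass=1 nickel=3 obsidian=1
After 18 (consume 1 obsidian): glass=1 nickel=3
After 19 (craft glass): glass=2
After 20 (gather 1 obsidian): glass=2 obsidian=1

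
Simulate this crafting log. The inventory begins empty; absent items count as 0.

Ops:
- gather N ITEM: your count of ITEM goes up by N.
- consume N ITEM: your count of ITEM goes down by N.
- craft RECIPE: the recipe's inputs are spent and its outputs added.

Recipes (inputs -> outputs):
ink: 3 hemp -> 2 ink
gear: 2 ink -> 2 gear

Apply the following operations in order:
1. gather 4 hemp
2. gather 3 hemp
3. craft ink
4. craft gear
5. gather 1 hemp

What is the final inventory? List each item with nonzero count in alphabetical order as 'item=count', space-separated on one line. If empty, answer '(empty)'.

Answer: gear=2 hemp=5

Derivation:
After 1 (gather 4 hemp): hemp=4
After 2 (gather 3 hemp): hemp=7
After 3 (craft ink): hemp=4 ink=2
After 4 (craft gear): gear=2 hemp=4
After 5 (gather 1 hemp): gear=2 hemp=5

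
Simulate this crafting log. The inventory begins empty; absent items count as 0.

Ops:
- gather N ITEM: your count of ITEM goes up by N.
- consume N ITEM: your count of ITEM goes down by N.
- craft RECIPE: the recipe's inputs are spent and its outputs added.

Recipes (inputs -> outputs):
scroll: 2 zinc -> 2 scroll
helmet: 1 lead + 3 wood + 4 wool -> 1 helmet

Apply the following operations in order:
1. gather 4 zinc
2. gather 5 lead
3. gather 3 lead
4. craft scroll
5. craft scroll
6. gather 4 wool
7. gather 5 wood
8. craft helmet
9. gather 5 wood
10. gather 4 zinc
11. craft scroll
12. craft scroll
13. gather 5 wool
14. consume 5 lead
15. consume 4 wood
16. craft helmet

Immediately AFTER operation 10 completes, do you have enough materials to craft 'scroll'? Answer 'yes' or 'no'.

Answer: yes

Derivation:
After 1 (gather 4 zinc): zinc=4
After 2 (gather 5 lead): lead=5 zinc=4
After 3 (gather 3 lead): lead=8 zinc=4
After 4 (craft scroll): lead=8 scroll=2 zinc=2
After 5 (craft scroll): lead=8 scroll=4
After 6 (gather 4 wool): lead=8 scroll=4 wool=4
After 7 (gather 5 wood): lead=8 scroll=4 wood=5 wool=4
After 8 (craft helmet): helmet=1 lead=7 scroll=4 wood=2
After 9 (gather 5 wood): helmet=1 lead=7 scroll=4 wood=7
After 10 (gather 4 zinc): helmet=1 lead=7 scroll=4 wood=7 zinc=4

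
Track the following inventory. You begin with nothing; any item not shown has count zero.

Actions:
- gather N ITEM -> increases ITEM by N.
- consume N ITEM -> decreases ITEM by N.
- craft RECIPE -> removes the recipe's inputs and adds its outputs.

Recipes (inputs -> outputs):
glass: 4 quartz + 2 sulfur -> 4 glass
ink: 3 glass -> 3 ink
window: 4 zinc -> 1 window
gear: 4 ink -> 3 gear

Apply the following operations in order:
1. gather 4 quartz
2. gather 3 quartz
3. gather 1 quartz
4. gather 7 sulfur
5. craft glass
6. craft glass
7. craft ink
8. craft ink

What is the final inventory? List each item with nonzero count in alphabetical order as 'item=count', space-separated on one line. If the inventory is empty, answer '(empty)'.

After 1 (gather 4 quartz): quartz=4
After 2 (gather 3 quartz): quartz=7
After 3 (gather 1 quartz): quartz=8
After 4 (gather 7 sulfur): quartz=8 sulfur=7
After 5 (craft glass): glass=4 quartz=4 sulfur=5
After 6 (craft glass): glass=8 sulfur=3
After 7 (craft ink): glass=5 ink=3 sulfur=3
After 8 (craft ink): glass=2 ink=6 sulfur=3

Answer: glass=2 ink=6 sulfur=3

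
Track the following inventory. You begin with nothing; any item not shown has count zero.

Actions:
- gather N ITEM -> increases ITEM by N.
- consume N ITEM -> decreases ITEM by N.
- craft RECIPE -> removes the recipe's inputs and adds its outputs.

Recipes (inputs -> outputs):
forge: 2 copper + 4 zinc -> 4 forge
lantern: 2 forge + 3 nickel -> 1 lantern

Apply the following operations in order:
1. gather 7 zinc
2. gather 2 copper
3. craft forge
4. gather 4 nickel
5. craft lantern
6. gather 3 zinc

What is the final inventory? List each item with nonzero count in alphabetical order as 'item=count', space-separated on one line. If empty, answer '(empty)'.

Answer: forge=2 lantern=1 nickel=1 zinc=6

Derivation:
After 1 (gather 7 zinc): zinc=7
After 2 (gather 2 copper): copper=2 zinc=7
After 3 (craft forge): forge=4 zinc=3
After 4 (gather 4 nickel): forge=4 nickel=4 zinc=3
After 5 (craft lantern): forge=2 lantern=1 nickel=1 zinc=3
After 6 (gather 3 zinc): forge=2 lantern=1 nickel=1 zinc=6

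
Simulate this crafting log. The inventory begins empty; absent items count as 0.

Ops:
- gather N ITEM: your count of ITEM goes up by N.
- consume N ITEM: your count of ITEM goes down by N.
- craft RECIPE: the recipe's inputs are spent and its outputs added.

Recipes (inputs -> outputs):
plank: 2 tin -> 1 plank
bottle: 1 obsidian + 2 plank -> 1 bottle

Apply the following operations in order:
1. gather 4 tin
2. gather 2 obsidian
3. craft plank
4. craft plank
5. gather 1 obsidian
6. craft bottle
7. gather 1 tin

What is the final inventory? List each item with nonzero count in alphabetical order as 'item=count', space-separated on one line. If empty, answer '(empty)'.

Answer: bottle=1 obsidian=2 tin=1

Derivation:
After 1 (gather 4 tin): tin=4
After 2 (gather 2 obsidian): obsidian=2 tin=4
After 3 (craft plank): obsidian=2 plank=1 tin=2
After 4 (craft plank): obsidian=2 plank=2
After 5 (gather 1 obsidian): obsidian=3 plank=2
After 6 (craft bottle): bottle=1 obsidian=2
After 7 (gather 1 tin): bottle=1 obsidian=2 tin=1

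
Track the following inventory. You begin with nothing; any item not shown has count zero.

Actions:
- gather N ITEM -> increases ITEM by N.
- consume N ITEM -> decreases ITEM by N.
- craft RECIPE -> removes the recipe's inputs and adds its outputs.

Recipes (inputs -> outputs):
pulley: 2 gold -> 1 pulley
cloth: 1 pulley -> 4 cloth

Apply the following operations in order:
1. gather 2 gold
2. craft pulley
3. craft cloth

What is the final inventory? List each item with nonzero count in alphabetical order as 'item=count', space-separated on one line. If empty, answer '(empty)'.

After 1 (gather 2 gold): gold=2
After 2 (craft pulley): pulley=1
After 3 (craft cloth): cloth=4

Answer: cloth=4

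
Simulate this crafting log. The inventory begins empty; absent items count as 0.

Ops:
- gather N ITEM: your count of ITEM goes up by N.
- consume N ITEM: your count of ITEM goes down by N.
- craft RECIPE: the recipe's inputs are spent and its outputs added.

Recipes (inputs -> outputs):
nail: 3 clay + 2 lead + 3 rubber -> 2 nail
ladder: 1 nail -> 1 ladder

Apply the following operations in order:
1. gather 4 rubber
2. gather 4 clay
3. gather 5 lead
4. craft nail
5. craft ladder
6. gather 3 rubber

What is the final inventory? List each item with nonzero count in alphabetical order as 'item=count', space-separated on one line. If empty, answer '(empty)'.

After 1 (gather 4 rubber): rubber=4
After 2 (gather 4 clay): clay=4 rubber=4
After 3 (gather 5 lead): clay=4 lead=5 rubber=4
After 4 (craft nail): clay=1 lead=3 nail=2 rubber=1
After 5 (craft ladder): clay=1 ladder=1 lead=3 nail=1 rubber=1
After 6 (gather 3 rubber): clay=1 ladder=1 lead=3 nail=1 rubber=4

Answer: clay=1 ladder=1 lead=3 nail=1 rubber=4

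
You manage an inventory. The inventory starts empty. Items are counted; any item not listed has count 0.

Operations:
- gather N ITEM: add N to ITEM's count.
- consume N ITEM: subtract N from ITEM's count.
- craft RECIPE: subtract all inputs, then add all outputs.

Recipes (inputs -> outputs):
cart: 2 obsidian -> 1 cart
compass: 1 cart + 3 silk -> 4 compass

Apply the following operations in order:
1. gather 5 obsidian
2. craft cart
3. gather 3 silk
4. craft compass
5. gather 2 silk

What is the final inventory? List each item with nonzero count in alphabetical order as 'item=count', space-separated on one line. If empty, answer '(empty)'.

Answer: compass=4 obsidian=3 silk=2

Derivation:
After 1 (gather 5 obsidian): obsidian=5
After 2 (craft cart): cart=1 obsidian=3
After 3 (gather 3 silk): cart=1 obsidian=3 silk=3
After 4 (craft compass): compass=4 obsidian=3
After 5 (gather 2 silk): compass=4 obsidian=3 silk=2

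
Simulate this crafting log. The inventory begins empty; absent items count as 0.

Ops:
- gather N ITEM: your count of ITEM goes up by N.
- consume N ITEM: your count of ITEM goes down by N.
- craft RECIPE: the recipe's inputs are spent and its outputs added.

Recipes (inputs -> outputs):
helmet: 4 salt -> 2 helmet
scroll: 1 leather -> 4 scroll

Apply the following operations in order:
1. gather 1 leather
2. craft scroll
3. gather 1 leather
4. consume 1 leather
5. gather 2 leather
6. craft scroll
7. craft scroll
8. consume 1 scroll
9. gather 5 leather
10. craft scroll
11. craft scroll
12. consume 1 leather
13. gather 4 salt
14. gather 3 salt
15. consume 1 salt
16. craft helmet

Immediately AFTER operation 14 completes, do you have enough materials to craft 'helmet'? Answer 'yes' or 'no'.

Answer: yes

Derivation:
After 1 (gather 1 leather): leather=1
After 2 (craft scroll): scroll=4
After 3 (gather 1 leather): leather=1 scroll=4
After 4 (consume 1 leather): scroll=4
After 5 (gather 2 leather): leather=2 scroll=4
After 6 (craft scroll): leather=1 scroll=8
After 7 (craft scroll): scroll=12
After 8 (consume 1 scroll): scroll=11
After 9 (gather 5 leather): leather=5 scroll=11
After 10 (craft scroll): leather=4 scroll=15
After 11 (craft scroll): leather=3 scroll=19
After 12 (consume 1 leather): leather=2 scroll=19
After 13 (gather 4 salt): leather=2 salt=4 scroll=19
After 14 (gather 3 salt): leather=2 salt=7 scroll=19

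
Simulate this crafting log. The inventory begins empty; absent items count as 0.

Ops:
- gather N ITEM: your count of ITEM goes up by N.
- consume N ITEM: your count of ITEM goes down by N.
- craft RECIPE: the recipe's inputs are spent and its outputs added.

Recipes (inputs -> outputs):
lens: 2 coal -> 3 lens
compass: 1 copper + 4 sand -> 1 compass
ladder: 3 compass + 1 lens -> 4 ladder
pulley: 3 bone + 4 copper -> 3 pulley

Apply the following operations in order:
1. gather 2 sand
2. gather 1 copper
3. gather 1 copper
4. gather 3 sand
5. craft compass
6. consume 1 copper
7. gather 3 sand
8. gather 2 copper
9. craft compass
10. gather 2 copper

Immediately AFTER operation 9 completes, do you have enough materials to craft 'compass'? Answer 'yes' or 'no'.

After 1 (gather 2 sand): sand=2
After 2 (gather 1 copper): copper=1 sand=2
After 3 (gather 1 copper): copper=2 sand=2
After 4 (gather 3 sand): copper=2 sand=5
After 5 (craft compass): compass=1 copper=1 sand=1
After 6 (consume 1 copper): compass=1 sand=1
After 7 (gather 3 sand): compass=1 sand=4
After 8 (gather 2 copper): compass=1 copper=2 sand=4
After 9 (craft compass): compass=2 copper=1

Answer: no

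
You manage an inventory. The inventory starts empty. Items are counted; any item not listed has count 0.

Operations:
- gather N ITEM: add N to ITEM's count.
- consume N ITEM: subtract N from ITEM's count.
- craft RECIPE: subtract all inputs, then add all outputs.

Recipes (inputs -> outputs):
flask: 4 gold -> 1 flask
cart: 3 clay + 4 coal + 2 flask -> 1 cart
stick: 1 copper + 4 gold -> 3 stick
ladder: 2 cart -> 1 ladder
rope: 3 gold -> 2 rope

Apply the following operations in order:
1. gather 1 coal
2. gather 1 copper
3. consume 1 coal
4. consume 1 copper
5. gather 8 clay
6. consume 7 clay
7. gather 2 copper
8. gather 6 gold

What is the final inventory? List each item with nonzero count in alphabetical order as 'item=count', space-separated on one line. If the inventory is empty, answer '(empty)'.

Answer: clay=1 copper=2 gold=6

Derivation:
After 1 (gather 1 coal): coal=1
After 2 (gather 1 copper): coal=1 copper=1
After 3 (consume 1 coal): copper=1
After 4 (consume 1 copper): (empty)
After 5 (gather 8 clay): clay=8
After 6 (consume 7 clay): clay=1
After 7 (gather 2 copper): clay=1 copper=2
After 8 (gather 6 gold): clay=1 copper=2 gold=6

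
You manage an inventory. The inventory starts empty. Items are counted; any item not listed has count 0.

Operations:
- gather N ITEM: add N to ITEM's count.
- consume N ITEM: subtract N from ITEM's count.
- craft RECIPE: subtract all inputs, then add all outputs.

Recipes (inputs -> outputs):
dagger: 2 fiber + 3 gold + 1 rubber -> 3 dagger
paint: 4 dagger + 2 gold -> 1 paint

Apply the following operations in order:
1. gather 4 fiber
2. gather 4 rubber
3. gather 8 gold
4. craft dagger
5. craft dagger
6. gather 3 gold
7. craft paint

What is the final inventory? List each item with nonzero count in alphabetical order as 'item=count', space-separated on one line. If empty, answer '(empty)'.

Answer: dagger=2 gold=3 paint=1 rubber=2

Derivation:
After 1 (gather 4 fiber): fiber=4
After 2 (gather 4 rubber): fiber=4 rubber=4
After 3 (gather 8 gold): fiber=4 gold=8 rubber=4
After 4 (craft dagger): dagger=3 fiber=2 gold=5 rubber=3
After 5 (craft dagger): dagger=6 gold=2 rubber=2
After 6 (gather 3 gold): dagger=6 gold=5 rubber=2
After 7 (craft paint): dagger=2 gold=3 paint=1 rubber=2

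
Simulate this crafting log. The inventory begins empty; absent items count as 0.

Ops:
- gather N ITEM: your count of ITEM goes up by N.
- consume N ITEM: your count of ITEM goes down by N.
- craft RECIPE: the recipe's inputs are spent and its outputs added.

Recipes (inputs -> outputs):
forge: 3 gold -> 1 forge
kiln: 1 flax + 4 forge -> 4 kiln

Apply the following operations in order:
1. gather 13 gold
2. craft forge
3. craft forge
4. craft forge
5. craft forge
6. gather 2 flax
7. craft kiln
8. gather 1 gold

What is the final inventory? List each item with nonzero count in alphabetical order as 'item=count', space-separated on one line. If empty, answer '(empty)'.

After 1 (gather 13 gold): gold=13
After 2 (craft forge): forge=1 gold=10
After 3 (craft forge): forge=2 gold=7
After 4 (craft forge): forge=3 gold=4
After 5 (craft forge): forge=4 gold=1
After 6 (gather 2 flax): flax=2 forge=4 gold=1
After 7 (craft kiln): flax=1 gold=1 kiln=4
After 8 (gather 1 gold): flax=1 gold=2 kiln=4

Answer: flax=1 gold=2 kiln=4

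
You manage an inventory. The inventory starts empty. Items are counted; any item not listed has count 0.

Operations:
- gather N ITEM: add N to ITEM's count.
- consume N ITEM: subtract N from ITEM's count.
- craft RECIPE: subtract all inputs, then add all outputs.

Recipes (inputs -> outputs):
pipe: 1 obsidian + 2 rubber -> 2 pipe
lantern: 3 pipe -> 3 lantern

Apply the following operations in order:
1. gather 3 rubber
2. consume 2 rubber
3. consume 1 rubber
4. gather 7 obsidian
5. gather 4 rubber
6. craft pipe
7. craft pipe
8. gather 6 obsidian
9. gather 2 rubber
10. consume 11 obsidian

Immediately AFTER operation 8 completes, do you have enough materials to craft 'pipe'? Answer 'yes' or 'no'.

Answer: no

Derivation:
After 1 (gather 3 rubber): rubber=3
After 2 (consume 2 rubber): rubber=1
After 3 (consume 1 rubber): (empty)
After 4 (gather 7 obsidian): obsidian=7
After 5 (gather 4 rubber): obsidian=7 rubber=4
After 6 (craft pipe): obsidian=6 pipe=2 rubber=2
After 7 (craft pipe): obsidian=5 pipe=4
After 8 (gather 6 obsidian): obsidian=11 pipe=4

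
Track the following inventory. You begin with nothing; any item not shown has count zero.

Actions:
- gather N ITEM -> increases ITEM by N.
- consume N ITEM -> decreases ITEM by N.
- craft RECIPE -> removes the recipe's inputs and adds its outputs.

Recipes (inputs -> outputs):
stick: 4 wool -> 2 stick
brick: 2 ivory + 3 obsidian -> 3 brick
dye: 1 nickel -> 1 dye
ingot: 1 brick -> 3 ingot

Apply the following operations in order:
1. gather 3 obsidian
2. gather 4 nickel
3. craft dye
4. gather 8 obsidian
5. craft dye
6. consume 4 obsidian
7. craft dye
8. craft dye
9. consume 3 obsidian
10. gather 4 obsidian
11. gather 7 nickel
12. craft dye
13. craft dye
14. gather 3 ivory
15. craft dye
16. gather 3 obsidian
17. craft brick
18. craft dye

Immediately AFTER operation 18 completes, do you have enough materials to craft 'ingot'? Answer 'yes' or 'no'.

Answer: yes

Derivation:
After 1 (gather 3 obsidian): obsidian=3
After 2 (gather 4 nickel): nickel=4 obsidian=3
After 3 (craft dye): dye=1 nickel=3 obsidian=3
After 4 (gather 8 obsidian): dye=1 nickel=3 obsidian=11
After 5 (craft dye): dye=2 nickel=2 obsidian=11
After 6 (consume 4 obsidian): dye=2 nickel=2 obsidian=7
After 7 (craft dye): dye=3 nickel=1 obsidian=7
After 8 (craft dye): dye=4 obsidian=7
After 9 (consume 3 obsidian): dye=4 obsidian=4
After 10 (gather 4 obsidian): dye=4 obsidian=8
After 11 (gather 7 nickel): dye=4 nickel=7 obsidian=8
After 12 (craft dye): dye=5 nickel=6 obsidian=8
After 13 (craft dye): dye=6 nickel=5 obsidian=8
After 14 (gather 3 ivory): dye=6 ivory=3 nickel=5 obsidian=8
After 15 (craft dye): dye=7 ivory=3 nickel=4 obsidian=8
After 16 (gather 3 obsidian): dye=7 ivory=3 nickel=4 obsidian=11
After 17 (craft brick): brick=3 dye=7 ivory=1 nickel=4 obsidian=8
After 18 (craft dye): brick=3 dye=8 ivory=1 nickel=3 obsidian=8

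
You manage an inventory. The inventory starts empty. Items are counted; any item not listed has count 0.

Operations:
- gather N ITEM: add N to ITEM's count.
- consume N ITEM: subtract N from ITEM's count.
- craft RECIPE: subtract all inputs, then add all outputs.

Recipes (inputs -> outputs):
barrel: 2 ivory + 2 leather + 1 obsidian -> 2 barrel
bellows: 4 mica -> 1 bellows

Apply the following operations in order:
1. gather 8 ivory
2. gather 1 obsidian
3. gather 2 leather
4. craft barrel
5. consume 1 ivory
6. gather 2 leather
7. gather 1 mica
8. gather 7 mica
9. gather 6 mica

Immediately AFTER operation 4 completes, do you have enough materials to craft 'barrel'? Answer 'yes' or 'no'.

Answer: no

Derivation:
After 1 (gather 8 ivory): ivory=8
After 2 (gather 1 obsidian): ivory=8 obsidian=1
After 3 (gather 2 leather): ivory=8 leather=2 obsidian=1
After 4 (craft barrel): barrel=2 ivory=6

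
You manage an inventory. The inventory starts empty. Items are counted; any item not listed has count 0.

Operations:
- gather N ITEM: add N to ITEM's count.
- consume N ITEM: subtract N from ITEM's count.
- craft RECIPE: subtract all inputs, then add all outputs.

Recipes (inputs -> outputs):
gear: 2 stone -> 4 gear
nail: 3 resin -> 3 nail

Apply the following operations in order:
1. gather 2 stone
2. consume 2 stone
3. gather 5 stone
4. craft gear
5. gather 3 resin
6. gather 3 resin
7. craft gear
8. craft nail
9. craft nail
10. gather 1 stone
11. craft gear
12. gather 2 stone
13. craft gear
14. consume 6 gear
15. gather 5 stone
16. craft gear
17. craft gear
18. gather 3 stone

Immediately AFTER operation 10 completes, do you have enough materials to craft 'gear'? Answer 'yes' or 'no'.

Answer: yes

Derivation:
After 1 (gather 2 stone): stone=2
After 2 (consume 2 stone): (empty)
After 3 (gather 5 stone): stone=5
After 4 (craft gear): gear=4 stone=3
After 5 (gather 3 resin): gear=4 resin=3 stone=3
After 6 (gather 3 resin): gear=4 resin=6 stone=3
After 7 (craft gear): gear=8 resin=6 stone=1
After 8 (craft nail): gear=8 nail=3 resin=3 stone=1
After 9 (craft nail): gear=8 nail=6 stone=1
After 10 (gather 1 stone): gear=8 nail=6 stone=2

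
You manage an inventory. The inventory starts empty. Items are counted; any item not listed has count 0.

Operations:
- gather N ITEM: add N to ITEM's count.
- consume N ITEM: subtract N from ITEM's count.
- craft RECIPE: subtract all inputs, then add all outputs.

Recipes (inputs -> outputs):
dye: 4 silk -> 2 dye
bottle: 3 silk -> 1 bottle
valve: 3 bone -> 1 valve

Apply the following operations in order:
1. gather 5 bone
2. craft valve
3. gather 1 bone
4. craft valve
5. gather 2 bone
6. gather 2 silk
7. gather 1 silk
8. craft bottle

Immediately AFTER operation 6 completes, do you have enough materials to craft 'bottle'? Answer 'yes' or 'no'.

Answer: no

Derivation:
After 1 (gather 5 bone): bone=5
After 2 (craft valve): bone=2 valve=1
After 3 (gather 1 bone): bone=3 valve=1
After 4 (craft valve): valve=2
After 5 (gather 2 bone): bone=2 valve=2
After 6 (gather 2 silk): bone=2 silk=2 valve=2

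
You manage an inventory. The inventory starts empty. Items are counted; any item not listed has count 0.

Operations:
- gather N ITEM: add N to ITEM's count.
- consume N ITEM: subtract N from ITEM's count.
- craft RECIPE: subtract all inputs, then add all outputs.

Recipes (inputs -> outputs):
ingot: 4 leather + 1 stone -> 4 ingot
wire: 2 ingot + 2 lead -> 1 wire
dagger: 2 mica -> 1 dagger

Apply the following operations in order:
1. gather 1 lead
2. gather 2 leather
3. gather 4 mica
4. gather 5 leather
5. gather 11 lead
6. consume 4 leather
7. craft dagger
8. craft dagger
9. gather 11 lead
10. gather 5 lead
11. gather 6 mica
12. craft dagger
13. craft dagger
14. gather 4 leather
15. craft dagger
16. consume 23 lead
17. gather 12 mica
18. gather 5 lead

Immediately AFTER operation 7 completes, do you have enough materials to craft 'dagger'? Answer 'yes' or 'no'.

After 1 (gather 1 lead): lead=1
After 2 (gather 2 leather): lead=1 leather=2
After 3 (gather 4 mica): lead=1 leather=2 mica=4
After 4 (gather 5 leather): lead=1 leather=7 mica=4
After 5 (gather 11 lead): lead=12 leather=7 mica=4
After 6 (consume 4 leather): lead=12 leather=3 mica=4
After 7 (craft dagger): dagger=1 lead=12 leather=3 mica=2

Answer: yes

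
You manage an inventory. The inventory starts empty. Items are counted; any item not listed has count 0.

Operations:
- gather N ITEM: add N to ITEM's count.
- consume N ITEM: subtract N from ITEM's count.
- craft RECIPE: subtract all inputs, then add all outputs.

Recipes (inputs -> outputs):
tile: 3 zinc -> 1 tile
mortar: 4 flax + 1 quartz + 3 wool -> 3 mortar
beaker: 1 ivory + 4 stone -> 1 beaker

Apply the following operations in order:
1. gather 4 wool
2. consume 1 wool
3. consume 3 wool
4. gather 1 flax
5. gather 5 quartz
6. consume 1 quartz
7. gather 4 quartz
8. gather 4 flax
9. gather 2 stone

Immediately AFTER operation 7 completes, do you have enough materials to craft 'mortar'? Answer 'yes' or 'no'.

Answer: no

Derivation:
After 1 (gather 4 wool): wool=4
After 2 (consume 1 wool): wool=3
After 3 (consume 3 wool): (empty)
After 4 (gather 1 flax): flax=1
After 5 (gather 5 quartz): flax=1 quartz=5
After 6 (consume 1 quartz): flax=1 quartz=4
After 7 (gather 4 quartz): flax=1 quartz=8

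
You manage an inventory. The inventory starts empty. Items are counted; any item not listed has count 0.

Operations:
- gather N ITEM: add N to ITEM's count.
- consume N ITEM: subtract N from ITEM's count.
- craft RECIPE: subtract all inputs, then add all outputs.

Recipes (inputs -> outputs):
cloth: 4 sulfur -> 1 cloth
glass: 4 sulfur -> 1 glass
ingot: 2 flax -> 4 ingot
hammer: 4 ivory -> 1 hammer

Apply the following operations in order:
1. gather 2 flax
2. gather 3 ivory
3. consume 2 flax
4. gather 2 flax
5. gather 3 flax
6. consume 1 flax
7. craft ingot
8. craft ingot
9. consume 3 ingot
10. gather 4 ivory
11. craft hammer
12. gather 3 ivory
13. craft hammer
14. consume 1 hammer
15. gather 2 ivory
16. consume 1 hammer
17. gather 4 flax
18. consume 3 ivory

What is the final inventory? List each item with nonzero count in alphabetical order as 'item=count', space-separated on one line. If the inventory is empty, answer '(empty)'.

Answer: flax=4 ingot=5 ivory=1

Derivation:
After 1 (gather 2 flax): flax=2
After 2 (gather 3 ivory): flax=2 ivory=3
After 3 (consume 2 flax): ivory=3
After 4 (gather 2 flax): flax=2 ivory=3
After 5 (gather 3 flax): flax=5 ivory=3
After 6 (consume 1 flax): flax=4 ivory=3
After 7 (craft ingot): flax=2 ingot=4 ivory=3
After 8 (craft ingot): ingot=8 ivory=3
After 9 (consume 3 ingot): ingot=5 ivory=3
After 10 (gather 4 ivory): ingot=5 ivory=7
After 11 (craft hammer): hammer=1 ingot=5 ivory=3
After 12 (gather 3 ivory): hammer=1 ingot=5 ivory=6
After 13 (craft hammer): hammer=2 ingot=5 ivory=2
After 14 (consume 1 hammer): hammer=1 ingot=5 ivory=2
After 15 (gather 2 ivory): hammer=1 ingot=5 ivory=4
After 16 (consume 1 hammer): ingot=5 ivory=4
After 17 (gather 4 flax): flax=4 ingot=5 ivory=4
After 18 (consume 3 ivory): flax=4 ingot=5 ivory=1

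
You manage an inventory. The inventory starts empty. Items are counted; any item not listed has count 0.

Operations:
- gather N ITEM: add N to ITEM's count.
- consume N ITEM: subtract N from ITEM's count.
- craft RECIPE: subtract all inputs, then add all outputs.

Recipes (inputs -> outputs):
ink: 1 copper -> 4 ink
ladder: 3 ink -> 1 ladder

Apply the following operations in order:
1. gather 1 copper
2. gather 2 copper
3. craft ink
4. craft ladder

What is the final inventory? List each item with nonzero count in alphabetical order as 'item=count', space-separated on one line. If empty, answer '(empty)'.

After 1 (gather 1 copper): copper=1
After 2 (gather 2 copper): copper=3
After 3 (craft ink): copper=2 ink=4
After 4 (craft ladder): copper=2 ink=1 ladder=1

Answer: copper=2 ink=1 ladder=1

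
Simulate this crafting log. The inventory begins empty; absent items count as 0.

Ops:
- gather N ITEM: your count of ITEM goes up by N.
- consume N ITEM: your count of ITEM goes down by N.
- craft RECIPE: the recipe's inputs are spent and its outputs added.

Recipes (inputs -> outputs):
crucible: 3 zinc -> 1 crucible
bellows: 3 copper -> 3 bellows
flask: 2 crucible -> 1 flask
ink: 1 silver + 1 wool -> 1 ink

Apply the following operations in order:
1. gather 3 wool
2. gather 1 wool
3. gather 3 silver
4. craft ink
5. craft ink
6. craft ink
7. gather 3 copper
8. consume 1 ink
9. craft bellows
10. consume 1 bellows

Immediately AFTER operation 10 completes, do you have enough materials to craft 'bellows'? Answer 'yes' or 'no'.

Answer: no

Derivation:
After 1 (gather 3 wool): wool=3
After 2 (gather 1 wool): wool=4
After 3 (gather 3 silver): silver=3 wool=4
After 4 (craft ink): ink=1 silver=2 wool=3
After 5 (craft ink): ink=2 silver=1 wool=2
After 6 (craft ink): ink=3 wool=1
After 7 (gather 3 copper): copper=3 ink=3 wool=1
After 8 (consume 1 ink): copper=3 ink=2 wool=1
After 9 (craft bellows): bellows=3 ink=2 wool=1
After 10 (consume 1 bellows): bellows=2 ink=2 wool=1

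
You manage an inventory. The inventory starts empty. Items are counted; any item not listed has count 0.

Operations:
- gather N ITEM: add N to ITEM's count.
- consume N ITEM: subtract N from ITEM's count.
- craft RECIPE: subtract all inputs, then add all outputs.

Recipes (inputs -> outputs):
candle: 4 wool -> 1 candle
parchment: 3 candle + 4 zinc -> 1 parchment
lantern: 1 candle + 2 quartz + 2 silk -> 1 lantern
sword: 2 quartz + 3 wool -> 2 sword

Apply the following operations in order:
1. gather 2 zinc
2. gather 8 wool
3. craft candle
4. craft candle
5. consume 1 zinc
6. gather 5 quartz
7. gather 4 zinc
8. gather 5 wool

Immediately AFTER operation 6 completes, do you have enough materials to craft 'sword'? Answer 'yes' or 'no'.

After 1 (gather 2 zinc): zinc=2
After 2 (gather 8 wool): wool=8 zinc=2
After 3 (craft candle): candle=1 wool=4 zinc=2
After 4 (craft candle): candle=2 zinc=2
After 5 (consume 1 zinc): candle=2 zinc=1
After 6 (gather 5 quartz): candle=2 quartz=5 zinc=1

Answer: no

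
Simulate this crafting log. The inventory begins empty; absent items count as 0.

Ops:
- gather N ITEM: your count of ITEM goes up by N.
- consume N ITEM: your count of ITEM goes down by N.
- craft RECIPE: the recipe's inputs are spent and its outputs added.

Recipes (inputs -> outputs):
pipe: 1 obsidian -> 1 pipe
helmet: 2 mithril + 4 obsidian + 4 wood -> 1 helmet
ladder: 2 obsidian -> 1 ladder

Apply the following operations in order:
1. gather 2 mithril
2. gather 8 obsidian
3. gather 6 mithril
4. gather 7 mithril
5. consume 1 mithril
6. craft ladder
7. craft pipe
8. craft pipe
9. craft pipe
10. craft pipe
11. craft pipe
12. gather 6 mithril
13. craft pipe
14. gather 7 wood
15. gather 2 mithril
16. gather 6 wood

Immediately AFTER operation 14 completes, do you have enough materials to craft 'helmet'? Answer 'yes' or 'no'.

After 1 (gather 2 mithril): mithril=2
After 2 (gather 8 obsidian): mithril=2 obsidian=8
After 3 (gather 6 mithril): mithril=8 obsidian=8
After 4 (gather 7 mithril): mithril=15 obsidian=8
After 5 (consume 1 mithril): mithril=14 obsidian=8
After 6 (craft ladder): ladder=1 mithril=14 obsidian=6
After 7 (craft pipe): ladder=1 mithril=14 obsidian=5 pipe=1
After 8 (craft pipe): ladder=1 mithril=14 obsidian=4 pipe=2
After 9 (craft pipe): ladder=1 mithril=14 obsidian=3 pipe=3
After 10 (craft pipe): ladder=1 mithril=14 obsidian=2 pipe=4
After 11 (craft pipe): ladder=1 mithril=14 obsidian=1 pipe=5
After 12 (gather 6 mithril): ladder=1 mithril=20 obsidian=1 pipe=5
After 13 (craft pipe): ladder=1 mithril=20 pipe=6
After 14 (gather 7 wood): ladder=1 mithril=20 pipe=6 wood=7

Answer: no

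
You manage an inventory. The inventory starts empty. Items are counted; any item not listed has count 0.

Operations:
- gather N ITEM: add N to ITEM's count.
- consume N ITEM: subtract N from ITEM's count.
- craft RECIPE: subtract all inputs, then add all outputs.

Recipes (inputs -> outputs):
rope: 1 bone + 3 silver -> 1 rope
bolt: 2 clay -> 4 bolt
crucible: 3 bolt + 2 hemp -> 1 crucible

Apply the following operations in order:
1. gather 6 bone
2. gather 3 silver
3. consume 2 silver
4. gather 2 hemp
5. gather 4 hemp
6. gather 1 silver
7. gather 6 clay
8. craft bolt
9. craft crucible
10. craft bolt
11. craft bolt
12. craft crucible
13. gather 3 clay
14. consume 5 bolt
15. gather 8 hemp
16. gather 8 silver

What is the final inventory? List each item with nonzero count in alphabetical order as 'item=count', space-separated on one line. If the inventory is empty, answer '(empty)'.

Answer: bolt=1 bone=6 clay=3 crucible=2 hemp=10 silver=10

Derivation:
After 1 (gather 6 bone): bone=6
After 2 (gather 3 silver): bone=6 silver=3
After 3 (consume 2 silver): bone=6 silver=1
After 4 (gather 2 hemp): bone=6 hemp=2 silver=1
After 5 (gather 4 hemp): bone=6 hemp=6 silver=1
After 6 (gather 1 silver): bone=6 hemp=6 silver=2
After 7 (gather 6 clay): bone=6 clay=6 hemp=6 silver=2
After 8 (craft bolt): bolt=4 bone=6 clay=4 hemp=6 silver=2
After 9 (craft crucible): bolt=1 bone=6 clay=4 crucible=1 hemp=4 silver=2
After 10 (craft bolt): bolt=5 bone=6 clay=2 crucible=1 hemp=4 silver=2
After 11 (craft bolt): bolt=9 bone=6 crucible=1 hemp=4 silver=2
After 12 (craft crucible): bolt=6 bone=6 crucible=2 hemp=2 silver=2
After 13 (gather 3 clay): bolt=6 bone=6 clay=3 crucible=2 hemp=2 silver=2
After 14 (consume 5 bolt): bolt=1 bone=6 clay=3 crucible=2 hemp=2 silver=2
After 15 (gather 8 hemp): bolt=1 bone=6 clay=3 crucible=2 hemp=10 silver=2
After 16 (gather 8 silver): bolt=1 bone=6 clay=3 crucible=2 hemp=10 silver=10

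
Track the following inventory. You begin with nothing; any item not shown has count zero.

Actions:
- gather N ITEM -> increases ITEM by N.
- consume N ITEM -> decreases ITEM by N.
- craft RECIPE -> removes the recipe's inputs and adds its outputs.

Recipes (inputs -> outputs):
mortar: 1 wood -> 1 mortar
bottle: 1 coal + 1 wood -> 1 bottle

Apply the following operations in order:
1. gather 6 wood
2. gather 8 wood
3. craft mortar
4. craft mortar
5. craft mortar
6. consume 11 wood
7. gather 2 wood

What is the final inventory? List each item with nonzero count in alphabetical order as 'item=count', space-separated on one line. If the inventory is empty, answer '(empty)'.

After 1 (gather 6 wood): wood=6
After 2 (gather 8 wood): wood=14
After 3 (craft mortar): mortar=1 wood=13
After 4 (craft mortar): mortar=2 wood=12
After 5 (craft mortar): mortar=3 wood=11
After 6 (consume 11 wood): mortar=3
After 7 (gather 2 wood): mortar=3 wood=2

Answer: mortar=3 wood=2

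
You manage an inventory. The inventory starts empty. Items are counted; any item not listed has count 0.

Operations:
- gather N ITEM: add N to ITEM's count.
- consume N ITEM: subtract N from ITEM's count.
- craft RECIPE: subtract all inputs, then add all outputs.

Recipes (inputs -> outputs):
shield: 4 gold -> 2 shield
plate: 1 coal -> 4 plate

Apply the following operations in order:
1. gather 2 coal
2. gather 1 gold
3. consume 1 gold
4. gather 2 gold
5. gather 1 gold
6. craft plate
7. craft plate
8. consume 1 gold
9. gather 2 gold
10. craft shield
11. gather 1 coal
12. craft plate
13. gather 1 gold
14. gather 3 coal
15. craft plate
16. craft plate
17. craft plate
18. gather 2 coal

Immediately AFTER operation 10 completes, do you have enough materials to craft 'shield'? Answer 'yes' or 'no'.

Answer: no

Derivation:
After 1 (gather 2 coal): coal=2
After 2 (gather 1 gold): coal=2 gold=1
After 3 (consume 1 gold): coal=2
After 4 (gather 2 gold): coal=2 gold=2
After 5 (gather 1 gold): coal=2 gold=3
After 6 (craft plate): coal=1 gold=3 plate=4
After 7 (craft plate): gold=3 plate=8
After 8 (consume 1 gold): gold=2 plate=8
After 9 (gather 2 gold): gold=4 plate=8
After 10 (craft shield): plate=8 shield=2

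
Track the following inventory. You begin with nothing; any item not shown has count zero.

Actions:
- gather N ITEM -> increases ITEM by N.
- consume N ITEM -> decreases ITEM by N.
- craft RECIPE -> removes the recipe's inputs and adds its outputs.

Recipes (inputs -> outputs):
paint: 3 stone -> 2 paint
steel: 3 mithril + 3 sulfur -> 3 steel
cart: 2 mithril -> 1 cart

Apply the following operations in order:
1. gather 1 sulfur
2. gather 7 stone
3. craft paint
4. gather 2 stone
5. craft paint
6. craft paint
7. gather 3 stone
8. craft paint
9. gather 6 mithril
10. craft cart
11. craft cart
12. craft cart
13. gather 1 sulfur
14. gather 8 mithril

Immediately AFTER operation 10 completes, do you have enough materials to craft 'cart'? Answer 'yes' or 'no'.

Answer: yes

Derivation:
After 1 (gather 1 sulfur): sulfur=1
After 2 (gather 7 stone): stone=7 sulfur=1
After 3 (craft paint): paint=2 stone=4 sulfur=1
After 4 (gather 2 stone): paint=2 stone=6 sulfur=1
After 5 (craft paint): paint=4 stone=3 sulfur=1
After 6 (craft paint): paint=6 sulfur=1
After 7 (gather 3 stone): paint=6 stone=3 sulfur=1
After 8 (craft paint): paint=8 sulfur=1
After 9 (gather 6 mithril): mithril=6 paint=8 sulfur=1
After 10 (craft cart): cart=1 mithril=4 paint=8 sulfur=1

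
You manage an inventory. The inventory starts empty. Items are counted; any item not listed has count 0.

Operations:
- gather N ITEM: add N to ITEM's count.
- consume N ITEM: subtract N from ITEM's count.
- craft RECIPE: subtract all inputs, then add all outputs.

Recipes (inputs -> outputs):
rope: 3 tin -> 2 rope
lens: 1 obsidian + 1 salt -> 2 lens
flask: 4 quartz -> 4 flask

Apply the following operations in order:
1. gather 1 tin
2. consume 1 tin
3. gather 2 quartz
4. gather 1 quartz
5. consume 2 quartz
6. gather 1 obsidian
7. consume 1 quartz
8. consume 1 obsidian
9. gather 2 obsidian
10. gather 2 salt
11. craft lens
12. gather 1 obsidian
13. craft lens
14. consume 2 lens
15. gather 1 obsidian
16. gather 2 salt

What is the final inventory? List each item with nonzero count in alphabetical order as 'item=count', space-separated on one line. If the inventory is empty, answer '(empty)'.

After 1 (gather 1 tin): tin=1
After 2 (consume 1 tin): (empty)
After 3 (gather 2 quartz): quartz=2
After 4 (gather 1 quartz): quartz=3
After 5 (consume 2 quartz): quartz=1
After 6 (gather 1 obsidian): obsidian=1 quartz=1
After 7 (consume 1 quartz): obsidian=1
After 8 (consume 1 obsidian): (empty)
After 9 (gather 2 obsidian): obsidian=2
After 10 (gather 2 salt): obsidian=2 salt=2
After 11 (craft lens): lens=2 obsidian=1 salt=1
After 12 (gather 1 obsidian): lens=2 obsidian=2 salt=1
After 13 (craft lens): lens=4 obsidian=1
After 14 (consume 2 lens): lens=2 obsidian=1
After 15 (gather 1 obsidian): lens=2 obsidian=2
After 16 (gather 2 salt): lens=2 obsidian=2 salt=2

Answer: lens=2 obsidian=2 salt=2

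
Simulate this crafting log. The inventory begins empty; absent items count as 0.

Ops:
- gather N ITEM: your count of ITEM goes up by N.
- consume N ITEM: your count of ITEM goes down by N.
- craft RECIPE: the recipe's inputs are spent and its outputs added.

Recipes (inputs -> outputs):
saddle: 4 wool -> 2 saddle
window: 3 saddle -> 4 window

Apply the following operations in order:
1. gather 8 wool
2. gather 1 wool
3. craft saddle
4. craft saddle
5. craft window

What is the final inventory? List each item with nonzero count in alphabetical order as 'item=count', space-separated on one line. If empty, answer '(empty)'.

Answer: saddle=1 window=4 wool=1

Derivation:
After 1 (gather 8 wool): wool=8
After 2 (gather 1 wool): wool=9
After 3 (craft saddle): saddle=2 wool=5
After 4 (craft saddle): saddle=4 wool=1
After 5 (craft window): saddle=1 window=4 wool=1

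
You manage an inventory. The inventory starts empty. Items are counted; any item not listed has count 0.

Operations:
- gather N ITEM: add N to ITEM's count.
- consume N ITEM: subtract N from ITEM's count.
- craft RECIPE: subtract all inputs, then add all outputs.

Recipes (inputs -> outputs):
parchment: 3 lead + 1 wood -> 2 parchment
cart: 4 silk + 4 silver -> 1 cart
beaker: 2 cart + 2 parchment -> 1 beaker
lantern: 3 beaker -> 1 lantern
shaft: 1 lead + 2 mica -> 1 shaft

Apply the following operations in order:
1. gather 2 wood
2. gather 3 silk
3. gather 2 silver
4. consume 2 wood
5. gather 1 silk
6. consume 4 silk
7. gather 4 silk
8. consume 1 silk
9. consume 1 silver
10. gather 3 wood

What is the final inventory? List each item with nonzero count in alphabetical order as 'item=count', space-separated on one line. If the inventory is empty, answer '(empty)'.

After 1 (gather 2 wood): wood=2
After 2 (gather 3 silk): silk=3 wood=2
After 3 (gather 2 silver): silk=3 silver=2 wood=2
After 4 (consume 2 wood): silk=3 silver=2
After 5 (gather 1 silk): silk=4 silver=2
After 6 (consume 4 silk): silver=2
After 7 (gather 4 silk): silk=4 silver=2
After 8 (consume 1 silk): silk=3 silver=2
After 9 (consume 1 silver): silk=3 silver=1
After 10 (gather 3 wood): silk=3 silver=1 wood=3

Answer: silk=3 silver=1 wood=3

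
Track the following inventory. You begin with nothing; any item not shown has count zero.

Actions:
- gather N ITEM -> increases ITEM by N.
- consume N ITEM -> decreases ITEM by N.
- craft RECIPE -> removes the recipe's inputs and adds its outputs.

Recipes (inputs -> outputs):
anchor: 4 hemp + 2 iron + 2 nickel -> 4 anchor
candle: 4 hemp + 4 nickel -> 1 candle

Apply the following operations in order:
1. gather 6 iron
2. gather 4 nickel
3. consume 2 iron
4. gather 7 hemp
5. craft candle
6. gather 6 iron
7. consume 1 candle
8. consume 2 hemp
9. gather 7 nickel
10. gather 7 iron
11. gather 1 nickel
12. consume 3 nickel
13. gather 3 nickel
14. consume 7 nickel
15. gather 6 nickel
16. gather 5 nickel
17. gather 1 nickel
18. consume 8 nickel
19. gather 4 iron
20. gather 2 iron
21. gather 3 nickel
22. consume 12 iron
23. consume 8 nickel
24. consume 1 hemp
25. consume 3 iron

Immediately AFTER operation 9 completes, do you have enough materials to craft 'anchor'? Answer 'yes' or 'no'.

After 1 (gather 6 iron): iron=6
After 2 (gather 4 nickel): iron=6 nickel=4
After 3 (consume 2 iron): iron=4 nickel=4
After 4 (gather 7 hemp): hemp=7 iron=4 nickel=4
After 5 (craft candle): candle=1 hemp=3 iron=4
After 6 (gather 6 iron): candle=1 hemp=3 iron=10
After 7 (consume 1 candle): hemp=3 iron=10
After 8 (consume 2 hemp): hemp=1 iron=10
After 9 (gather 7 nickel): hemp=1 iron=10 nickel=7

Answer: no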